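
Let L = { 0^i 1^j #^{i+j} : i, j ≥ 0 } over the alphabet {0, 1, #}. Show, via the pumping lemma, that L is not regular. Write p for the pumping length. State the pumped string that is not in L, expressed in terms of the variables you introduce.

0^{p+k} 1^p #^{2p}

Toward a contradiction, assume L is regular with pumping length p.
Take w = 0^p 1^p #^{2p} ∈ L (with i=j=p, i+j=2p), |w| = 4p ≥ p.
Write w = xyz as guaranteed by the lemma, with |xy| ≤ p and |y| > 0.
Because |xy| ≤ p and w begins with p copies of 0, we have y = 0^k with 1 ≤ k ≤ p.
Consider xy^2z = 0^{p+k} 1^p #^{2p}. Now the 0- and 1-counts sum to 2p+k, but the #-count is 2p ≠ 2p+k. So xy^2z ∉ L.
This is a contradiction; hence L is not regular.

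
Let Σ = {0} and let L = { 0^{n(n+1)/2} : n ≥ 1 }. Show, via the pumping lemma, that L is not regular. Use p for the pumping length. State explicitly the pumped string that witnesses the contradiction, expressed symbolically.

0^{p(p+1)/2+k}

Suppose for contradiction that L is regular, and let p be the pumping length.
Take w = 0^{p(p+1)/2} ∈ L with |w| = p(p+1)/2 ≥ p.
The pumping lemma gives a decomposition w = xyz where |xy| ≤ p and y is nonempty.
Then y = 0^k for some k with 1 ≤ k ≤ p.
Pump with i = 2: xy^2z = 0^{p(p+1)/2+k}. Since 1 ≤ k ≤ p, p(p+1)/2 < p(p+1)/2+k ≤ p(p+1)/2+p < (p+1)(p+2)/2, so p(p+1)/2+k is strictly between consecutive triangular numbers. So xy^2z ∉ L.
This is a contradiction; hence L is not regular.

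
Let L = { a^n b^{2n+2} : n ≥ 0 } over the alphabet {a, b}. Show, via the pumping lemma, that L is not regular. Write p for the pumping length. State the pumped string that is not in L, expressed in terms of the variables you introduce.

a^{p+k} b^{2p+2}

Assume L is regular. Let p be the pumping length given by the pumping lemma.
Take w = a^p b^{2p+2}. Then w ∈ L and |w| = 3p+2 ≥ p.
The pumping lemma gives a decomposition w = xyz where |xy| ≤ p and |y| ≥ 1.
Since the first p symbols of w are all a's and |xy| ≤ p, y lies entirely in the leading a-block: y = a^k for some k with 1 ≤ k ≤ p.
Pump with i = 2: xy^2z = a^{p+k} b^{2p+2}. For this to lie in L we would need 2p+2 = 2(p+k)+2, which forces k = 0. But k ≥ 1, so xy^2z ∉ L.
This is a contradiction; hence L is not regular.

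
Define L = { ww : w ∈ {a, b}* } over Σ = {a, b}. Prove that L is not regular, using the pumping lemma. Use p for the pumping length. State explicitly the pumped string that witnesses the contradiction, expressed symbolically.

Toward a contradiction, assume L is regular with pumping length p.
Take w = a^p b^p a^p b^p = uu where u = a^pb^p; then w ∈ L and |w| = 4p ≥ p.
By the pumping lemma, w = xyz with |xy| ≤ p and y is nonempty.
The first p characters of w are a's, so xy (and hence y) consists only of a's. Write y = a^k, 1 ≤ k ≤ p.
Pump with i = 2: xy^2z = a^{p+k} b^p a^p b^p, of length 4p+k. Suppose this equals vv. The string starts with a and ends with b, so v does too; thus the boundary between the two copies of v is a b→a transition. There is exactly one such transition, at position 2p+k, so |v| = 2p+k and |vv| = 4p+2k ≠ 4p+k since k ≥ 1. So xy^2z ∉ L.
This is a contradiction; hence L is not regular.

a^{p+k} b^p a^p b^p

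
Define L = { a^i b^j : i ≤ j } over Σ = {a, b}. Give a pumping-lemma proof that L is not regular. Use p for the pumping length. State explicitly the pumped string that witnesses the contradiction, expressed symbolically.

Assume L is regular; let p be its pumping constant.
Choose w = a^p b^p ∈ L, with |w| = 2p ≥ p.
The pumping lemma gives a decomposition w = xyz where |xy| ≤ p and |y| > 0.
The first p characters of w are a's, so xy (and hence y) consists only of a's. Write y = a^k, 1 ≤ k ≤ p.
Consider xy^2z = a^{p+k} b^p. Since k ≥ 1, the a-count p+k exceeds the b-count p, so i ≤ j fails; thus xy^2z ∉ L.
This is a contradiction; hence L is not regular.

a^{p+k} b^p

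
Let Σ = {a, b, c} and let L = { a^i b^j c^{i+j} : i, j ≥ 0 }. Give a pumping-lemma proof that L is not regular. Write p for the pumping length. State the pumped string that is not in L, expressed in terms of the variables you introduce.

Suppose for contradiction that L is regular, and let p be the pumping length.
Take w = a^p b^p c^{2p} ∈ L (with i=j=p, i+j=2p), |w| = 4p ≥ p.
By the pumping lemma, w = xyz with |xy| ≤ p and y is nonempty.
Since the first p symbols of w are all a's and |xy| ≤ p, y lies entirely in the leading a-block: y = a^k for some k with 1 ≤ k ≤ p.
Consider xy^2z = a^{p+k} b^p c^{2p}. Now the a- and b-counts sum to 2p+k, but the c-count is 2p ≠ 2p+k. So xy^2z ∉ L.
This contradicts the pumping lemma, so L is not regular.

a^{p+k} b^p c^{2p}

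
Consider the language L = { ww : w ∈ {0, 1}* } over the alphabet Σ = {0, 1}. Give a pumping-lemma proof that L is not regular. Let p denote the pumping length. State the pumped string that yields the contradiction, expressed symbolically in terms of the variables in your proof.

Assume L is regular; let p be its pumping constant.
Take w = 0^p 1^p 0^p 1^p = uu where u = 0^p1^p; then w ∈ L and |w| = 4p ≥ p.
The pumping lemma gives a decomposition w = xyz where |xy| ≤ p and |y| > 0.
The first p characters of w are 0's, so xy (and hence y) consists only of 0's. Write y = 0^k, 1 ≤ k ≤ p.
Pump with i = 2: xy^2z = 0^{p+k} 1^p 0^p 1^p, of length 4p+k. Suppose this equals vv. The string starts with 0 and ends with 1, so v does too; thus the boundary between the two copies of v is a 1→0 transition. There is exactly one such transition, at position 2p+k, so |v| = 2p+k and |vv| = 4p+2k ≠ 4p+k since k ≥ 1. So xy^2z ∉ L.
This is a contradiction; hence L is not regular.

0^{p+k} 1^p 0^p 1^p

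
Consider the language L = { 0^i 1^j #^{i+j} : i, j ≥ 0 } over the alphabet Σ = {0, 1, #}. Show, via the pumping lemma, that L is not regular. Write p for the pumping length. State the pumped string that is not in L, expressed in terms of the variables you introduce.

Assume L is regular; let p be its pumping constant.
Take w = 0^p 1^p #^{2p} ∈ L (with i=j=p, i+j=2p), |w| = 4p ≥ p.
Write w = xyz as guaranteed by the lemma, with |xy| ≤ p and |y| > 0.
Since the first p symbols of w are all 0's and |xy| ≤ p, y lies entirely in the leading 0-block: y = 0^k for some k with 1 ≤ k ≤ p.
Consider xy^2z = 0^{p+k} 1^p #^{2p}. Now the 0- and 1-counts sum to 2p+k, but the #-count is 2p ≠ 2p+k. So xy^2z ∉ L.
This contradicts the pumping lemma, so L is not regular.

0^{p+k} 1^p #^{2p}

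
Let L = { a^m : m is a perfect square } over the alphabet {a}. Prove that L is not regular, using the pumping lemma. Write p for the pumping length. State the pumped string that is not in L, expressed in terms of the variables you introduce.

Assume L is regular. Let p be the pumping length given by the pumping lemma.
Take w = a^{p²} ∈ L with |w| = p² ≥ p.
The pumping lemma gives a decomposition w = xyz where |xy| ≤ p and y is nonempty.
Then y = a^k for some k with 1 ≤ k ≤ p.
Pump with i = 2: xy^2z = a^{p²+k}. Since 1 ≤ k ≤ p, p² < p²+k ≤ p²+p < (p+1)², so p²+k lies strictly between consecutive squares and is not a perfect square. So xy^2z ∉ L.
This contradicts the pumping lemma, so L is not regular.

a^{p²+k}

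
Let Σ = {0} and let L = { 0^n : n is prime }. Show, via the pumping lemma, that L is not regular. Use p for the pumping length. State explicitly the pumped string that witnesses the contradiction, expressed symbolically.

Assume L is regular. Let p be the pumping length given by the pumping lemma.
Let q be a prime with q ≥ p+2 (infinitely many primes exist), and take w = 0^q ∈ L with |w| = q ≥ p.
The pumping lemma gives a decomposition w = xyz where |xy| ≤ p and |y| > 0.
Then y = 0^k for some k with 1 ≤ k ≤ p.
Since 1 ≤ k ≤ p, |xz| = q-k. Pump with i = q+1: |xy^{q+1}z| = (q-k)+(q+1)k = q+qk = q(1+k), which is composite (both factors ≥ 2). So xy^{q+1}z = 0^{q(1+k)} ∉ L.
This is a contradiction; hence L is not regular.

0^{q(1+k)}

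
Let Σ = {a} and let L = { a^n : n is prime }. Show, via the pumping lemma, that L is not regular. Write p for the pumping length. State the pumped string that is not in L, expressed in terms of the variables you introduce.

a^{q(1+k)}

Assume L is regular. Let p be the pumping length given by the pumping lemma.
Let q be a prime with q ≥ p+2 (infinitely many primes exist), and take w = a^q ∈ L with |w| = q ≥ p.
The pumping lemma gives a decomposition w = xyz where |xy| ≤ p and y is nonempty.
Then y = a^k for some k with 1 ≤ k ≤ p.
Since 1 ≤ k ≤ p, |xz| = q-k. Pump with i = q+1: |xy^{q+1}z| = (q-k)+(q+1)k = q+qk = q(1+k), which is composite (both factors ≥ 2). So xy^{q+1}z = a^{q(1+k)} ∉ L.
This contradicts the pumping lemma, so L is not regular.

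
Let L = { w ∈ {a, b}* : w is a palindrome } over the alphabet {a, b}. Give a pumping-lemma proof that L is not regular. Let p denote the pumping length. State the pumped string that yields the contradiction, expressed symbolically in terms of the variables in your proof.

Assume L is regular; let p be its pumping constant.
Take w = a^p b a^p, a palindrome of length 2p+1 ≥ p.
The pumping lemma gives a decomposition w = xyz where |xy| ≤ p and |y| > 0.
Since the first p symbols of w are all a's and |xy| ≤ p, y lies entirely in the leading a-block: y = a^k for some k with 1 ≤ k ≤ p.
Pump with i = 2: xy^2z = a^{p+k} b a^p. Its reverse is a^p b a^{p+k}, which differs from xy^2z since k ≥ 1. So xy^2z is not a palindrome and xy^2z ∉ L.
This is a contradiction; hence L is not regular.

a^{p+k} b a^p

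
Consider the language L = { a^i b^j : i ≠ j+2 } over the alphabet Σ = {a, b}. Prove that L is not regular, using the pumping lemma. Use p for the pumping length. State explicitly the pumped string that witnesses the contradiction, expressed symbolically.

a^{p+p!} b^{p+p!-2}

Suppose for contradiction that L is regular, and let p be the pumping length.
Choose w = a^p b^{p+p!-2}. Since p ≠ (p+p!-2)+2 = p+p!, w ∈ L; and |w| ≥ p.
Write w = xyz as guaranteed by the lemma, with |xy| ≤ p and |y| > 0.
Since the first p symbols of w are all a's and |xy| ≤ p, y lies entirely in the leading a-block: y = a^k for some k with 1 ≤ k ≤ p.
Since 1 ≤ k ≤ p, k divides p!; set t = 1 + p!/k. Then xy^t z has p + (p!/k)·k = p + p! copies of a. Now the a-count is p+p! and (b-count)+2 = (p+p!-2)+2 = p+p!, so i ≠ j+2 fails. So xy^t z = a^{p+p!} b^{p+p!-2} ∉ L.
Contradiction. Therefore L is not regular.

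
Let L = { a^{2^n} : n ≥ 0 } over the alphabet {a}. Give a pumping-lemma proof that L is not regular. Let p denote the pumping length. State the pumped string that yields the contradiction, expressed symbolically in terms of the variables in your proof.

Assume L is regular; let p be its pumping constant.
Take w = a^{2^p} ∈ L with |w| = 2^p ≥ p.
By the pumping lemma, w = xyz with |xy| ≤ p and y is nonempty.
Then y = a^k for some k with 1 ≤ k ≤ p.
Pump with i = 2: xy^2z = a^{2^p+k}. Since 1 ≤ k ≤ p < 2^p, we have 2^p < 2^p+k < 2^{p+1}, so 2^p+k is not a power of 2. So xy^2z ∉ L.
Contradiction. Therefore L is not regular.

a^{2^p+k}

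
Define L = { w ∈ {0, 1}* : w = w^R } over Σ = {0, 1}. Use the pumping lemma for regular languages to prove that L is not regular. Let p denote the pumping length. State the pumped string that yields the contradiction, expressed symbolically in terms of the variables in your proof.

0^{p+k} 1 0^p

Assume L is regular. Let p be the pumping length given by the pumping lemma.
Take w = 0^p 1 0^p, a palindrome of length 2p+1 ≥ p.
By the pumping lemma, w = xyz with |xy| ≤ p and |y| ≥ 1.
Because |xy| ≤ p and w begins with p copies of 0, we have y = 0^k with 1 ≤ k ≤ p.
Pump with i = 2: xy^2z = 0^{p+k} 1 0^p. Its reverse is 0^p 1 0^{p+k}, which differs from xy^2z since k ≥ 1. So xy^2z is not a palindrome and xy^2z ∉ L.
Contradiction. Therefore L is not regular.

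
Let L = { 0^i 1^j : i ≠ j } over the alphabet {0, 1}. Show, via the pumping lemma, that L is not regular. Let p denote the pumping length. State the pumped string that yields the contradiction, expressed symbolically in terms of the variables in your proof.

Toward a contradiction, assume L is regular with pumping length p.
Choose w = 0^p 1^{p+p!}. Since p ≠ p+p!, w ∈ L; and |w| ≥ p.
Write w = xyz as guaranteed by the lemma, with |xy| ≤ p and y is nonempty.
The first p characters of w are 0's, so xy (and hence y) consists only of 0's. Write y = 0^k, 1 ≤ k ≤ p.
Since 1 ≤ k ≤ p, k divides p!; set t = 1 + p!/k. Then xy^t z has p + (p!/k)·k = p + p! copies of 0. Now the 0-count equals the 1-count, so i ≠ j fails. So xy^t z = 0^{p+p!} 1^{p+p!} ∉ L.
This contradicts the pumping lemma, so L is not regular.

0^{p+p!} 1^{p+p!}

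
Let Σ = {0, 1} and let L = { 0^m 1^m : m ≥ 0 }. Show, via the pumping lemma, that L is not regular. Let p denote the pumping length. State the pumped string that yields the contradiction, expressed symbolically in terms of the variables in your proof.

0^{p+k} 1^p

Assume L is regular; let p be its pumping constant.
Take w = 0^p 1^p. Then w ∈ L and |w| = 2p ≥ p.
Write w = xyz as guaranteed by the lemma, with |xy| ≤ p and |y| ≥ 1.
Because |xy| ≤ p and w begins with p copies of 0, we have y = 0^k with 1 ≤ k ≤ p.
Pump with i = 2: xy^2z = 0^{p+k} 1^p. For this to lie in L we would need p = p+k, which forces k = 0. But k ≥ 1, so xy^2z ∉ L.
This contradicts the pumping lemma, so L is not regular.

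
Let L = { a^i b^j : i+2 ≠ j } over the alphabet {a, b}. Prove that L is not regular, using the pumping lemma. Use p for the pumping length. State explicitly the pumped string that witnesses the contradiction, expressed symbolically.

a^{p+p!} b^{p+p!+2}

Suppose for contradiction that L is regular, and let p be the pumping length.
Choose w = a^p b^{p+p!+2}. Since p ≠ (p+p!+2)-2 = p+p!, w ∈ L; and |w| ≥ p.
The pumping lemma gives a decomposition w = xyz where |xy| ≤ p and y is nonempty.
The first p characters of w are a's, so xy (and hence y) consists only of a's. Write y = a^k, 1 ≤ k ≤ p.
Since 1 ≤ k ≤ p, k divides p!; set t = 1 + p!/k. Then xy^t z has p + (p!/k)·k = p + p! copies of a. Now the a-count is p+p! and (b-count)-2 = (p+p!+2)-2 = p+p!, so i+2 ≠ j fails. So xy^t z = a^{p+p!} b^{p+p!+2} ∉ L.
This is a contradiction; hence L is not regular.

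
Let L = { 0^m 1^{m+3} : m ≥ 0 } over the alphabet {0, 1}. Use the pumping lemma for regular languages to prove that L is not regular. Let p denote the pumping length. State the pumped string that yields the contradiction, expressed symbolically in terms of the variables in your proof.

Assume L is regular. Let p be the pumping length given by the pumping lemma.
Take w = 0^p 1^{p+3}. Then w ∈ L and |w| = 2p+3 ≥ p.
Write w = xyz as guaranteed by the lemma, with |xy| ≤ p and |y| > 0.
Because |xy| ≤ p and w begins with p copies of 0, we have y = 0^k with 1 ≤ k ≤ p.
Pump with i = 2: xy^2z = 0^{p+k} 1^{p+3}. For this to lie in L we would need p+3 = (p+k)+3, which forces k = 0. But k ≥ 1, so xy^2z ∉ L.
This contradicts the pumping lemma, so L is not regular.

0^{p+k} 1^{p+3}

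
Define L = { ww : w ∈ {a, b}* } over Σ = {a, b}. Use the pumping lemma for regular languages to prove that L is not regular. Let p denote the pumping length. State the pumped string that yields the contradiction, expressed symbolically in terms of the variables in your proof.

Assume L is regular; let p be its pumping constant.
Take w = a^p b^p a^p b^p = uu where u = a^pb^p; then w ∈ L and |w| = 4p ≥ p.
By the pumping lemma, w = xyz with |xy| ≤ p and y is nonempty.
Because |xy| ≤ p and w begins with p copies of a, we have y = a^k with 1 ≤ k ≤ p.
Pump with i = 2: xy^2z = a^{p+k} b^p a^p b^p, of length 4p+k. Suppose this equals vv. The string starts with a and ends with b, so v does too; thus the boundary between the two copies of v is a b→a transition. There is exactly one such transition, at position 2p+k, so |v| = 2p+k and |vv| = 4p+2k ≠ 4p+k since k ≥ 1. So xy^2z ∉ L.
This contradicts the pumping lemma, so L is not regular.

a^{p+k} b^p a^p b^p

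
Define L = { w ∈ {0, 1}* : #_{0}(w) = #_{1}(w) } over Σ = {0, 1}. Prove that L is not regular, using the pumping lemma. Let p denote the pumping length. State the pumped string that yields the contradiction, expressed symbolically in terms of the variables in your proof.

0^{p+k} 1^p

Assume L is regular. Let p be the pumping length given by the pumping lemma.
Choose w = 0^p 1^p ∈ L with |w| = 2p ≥ p.
By the pumping lemma, w = xyz with |xy| ≤ p and y is nonempty.
The first p characters of w are 0's, so xy (and hence y) consists only of 0's. Write y = 0^k, 1 ≤ k ≤ p.
Pump with i = 2: xy^2z = 0^{p+k} 1^p has p+k occurrences of 0 but only p of 1. Since k ≥ 1 the counts differ, so xy^2z ∉ L.
This contradicts the pumping lemma, so L is not regular.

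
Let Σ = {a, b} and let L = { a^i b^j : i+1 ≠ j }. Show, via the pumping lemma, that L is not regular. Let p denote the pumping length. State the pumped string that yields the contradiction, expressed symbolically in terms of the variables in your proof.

Toward a contradiction, assume L is regular with pumping length p.
Choose w = a^p b^{p+p!+1}. Since p ≠ (p+p!+1)-1 = p+p!, w ∈ L; and |w| ≥ p.
The pumping lemma gives a decomposition w = xyz where |xy| ≤ p and y is nonempty.
Since the first p symbols of w are all a's and |xy| ≤ p, y lies entirely in the leading a-block: y = a^k for some k with 1 ≤ k ≤ p.
Since 1 ≤ k ≤ p, k divides p!; set t = 1 + p!/k. Then xy^t z has p + (p!/k)·k = p + p! copies of a. Now the a-count is p+p! and (b-count)-1 = (p+p!+1)-1 = p+p!, so i+1 ≠ j fails. So xy^t z = a^{p+p!} b^{p+p!+1} ∉ L.
Contradiction. Therefore L is not regular.

a^{p+p!} b^{p+p!+1}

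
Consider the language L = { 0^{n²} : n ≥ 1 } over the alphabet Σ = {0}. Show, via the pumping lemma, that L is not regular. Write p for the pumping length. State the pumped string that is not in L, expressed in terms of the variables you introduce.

0^{p²+k}

Assume L is regular; let p be its pumping constant.
Take w = 0^{p²} ∈ L with |w| = p² ≥ p.
Write w = xyz as guaranteed by the lemma, with |xy| ≤ p and y is nonempty.
Then y = 0^k for some k with 1 ≤ k ≤ p.
Pump with i = 2: xy^2z = 0^{p²+k}. Since 1 ≤ k ≤ p, p² < p²+k ≤ p²+p < (p+1)², so p²+k lies strictly between consecutive squares and is not a perfect square. So xy^2z ∉ L.
This is a contradiction; hence L is not regular.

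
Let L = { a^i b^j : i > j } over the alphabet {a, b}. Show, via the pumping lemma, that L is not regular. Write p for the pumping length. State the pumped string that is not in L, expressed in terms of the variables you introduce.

a^{p+1-k} b^p

Suppose for contradiction that L is regular, and let p be the pumping length.
Choose w = a^{p+1} b^p ∈ L, with |w| = 2p+1 ≥ p.
The pumping lemma gives a decomposition w = xyz where |xy| ≤ p and |y| ≥ 1.
The first p characters of w are a's, so xy (and hence y) consists only of a's. Write y = a^k, 1 ≤ k ≤ p.
Consider xy^0z = xz = a^{p+1-k} b^p. Since k ≥ 1, the a-count p+1-k is at most p, so i > j fails; thus xz ∉ L.
Contradiction. Therefore L is not regular.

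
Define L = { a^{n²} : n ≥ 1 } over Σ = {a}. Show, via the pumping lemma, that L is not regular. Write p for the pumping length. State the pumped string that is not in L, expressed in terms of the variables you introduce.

Assume L is regular. Let p be the pumping length given by the pumping lemma.
Take w = a^{p²} ∈ L with |w| = p² ≥ p.
By the pumping lemma, w = xyz with |xy| ≤ p and y is nonempty.
Then y = a^k for some k with 1 ≤ k ≤ p.
Pump with i = 2: xy^2z = a^{p²+k}. Since 1 ≤ k ≤ p, p² < p²+k ≤ p²+p < (p+1)², so p²+k lies strictly between consecutive squares and is not a perfect square. So xy^2z ∉ L.
Contradiction. Therefore L is not regular.

a^{p²+k}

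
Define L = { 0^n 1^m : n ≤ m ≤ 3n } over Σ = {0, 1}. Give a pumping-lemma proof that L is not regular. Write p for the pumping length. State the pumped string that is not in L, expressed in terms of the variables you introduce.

0^{p+k} 1^p

Suppose for contradiction that L is regular, and let p be the pumping length.
Take w = 0^p 1^p ∈ L (since p ≤ p ≤ 3p), with |w| = 2p ≥ p.
By the pumping lemma, w = xyz with |xy| ≤ p and |y| ≥ 1.
Since the first p symbols of w are all 0's and |xy| ≤ p, y lies entirely in the leading 0-block: y = 0^k for some k with 1 ≤ k ≤ p.
Pump with i = 2: xy^2z = 0^{p+k} 1^p. Now n = p+k > p = m, so the condition n ≤ m fails. Thus xy^2z ∉ L.
This contradicts the pumping lemma, so L is not regular.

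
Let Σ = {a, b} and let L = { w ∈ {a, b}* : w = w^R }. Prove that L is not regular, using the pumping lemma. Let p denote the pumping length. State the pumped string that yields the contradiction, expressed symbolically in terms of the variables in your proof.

Toward a contradiction, assume L is regular with pumping length p.
Take w = a^p b a^p, a palindrome of length 2p+1 ≥ p.
By the pumping lemma, w = xyz with |xy| ≤ p and |y| ≥ 1.
The first p characters of w are a's, so xy (and hence y) consists only of a's. Write y = a^k, 1 ≤ k ≤ p.
Pump with i = 2: xy^2z = a^{p+k} b a^p. Its reverse is a^p b a^{p+k}, which differs from xy^2z since k ≥ 1. So xy^2z is not a palindrome and xy^2z ∉ L.
This is a contradiction; hence L is not regular.

a^{p+k} b a^p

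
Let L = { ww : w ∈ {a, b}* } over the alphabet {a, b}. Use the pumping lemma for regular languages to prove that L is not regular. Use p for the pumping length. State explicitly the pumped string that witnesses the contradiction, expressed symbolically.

a^{p+k} b^p a^p b^p

Assume L is regular. Let p be the pumping length given by the pumping lemma.
Take w = a^p b^p a^p b^p = uu where u = a^pb^p; then w ∈ L and |w| = 4p ≥ p.
The pumping lemma gives a decomposition w = xyz where |xy| ≤ p and y is nonempty.
The first p characters of w are a's, so xy (and hence y) consists only of a's. Write y = a^k, 1 ≤ k ≤ p.
Pump with i = 2: xy^2z = a^{p+k} b^p a^p b^p, of length 4p+k. Suppose this equals vv. The string starts with a and ends with b, so v does too; thus the boundary between the two copies of v is a b→a transition. There is exactly one such transition, at position 2p+k, so |v| = 2p+k and |vv| = 4p+2k ≠ 4p+k since k ≥ 1. So xy^2z ∉ L.
Contradiction. Therefore L is not regular.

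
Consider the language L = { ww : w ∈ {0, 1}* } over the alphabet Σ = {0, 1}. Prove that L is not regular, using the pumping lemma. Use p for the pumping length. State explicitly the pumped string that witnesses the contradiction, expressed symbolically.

Assume L is regular; let p be its pumping constant.
Take w = 0^p 1^p 0^p 1^p = uu where u = 0^p1^p; then w ∈ L and |w| = 4p ≥ p.
The pumping lemma gives a decomposition w = xyz where |xy| ≤ p and |y| > 0.
Because |xy| ≤ p and w begins with p copies of 0, we have y = 0^k with 1 ≤ k ≤ p.
Pump with i = 2: xy^2z = 0^{p+k} 1^p 0^p 1^p, of length 4p+k. Suppose this equals vv. The string starts with 0 and ends with 1, so v does too; thus the boundary between the two copies of v is a 1→0 transition. There is exactly one such transition, at position 2p+k, so |v| = 2p+k and |vv| = 4p+2k ≠ 4p+k since k ≥ 1. So xy^2z ∉ L.
This contradicts the pumping lemma, so L is not regular.

0^{p+k} 1^p 0^p 1^p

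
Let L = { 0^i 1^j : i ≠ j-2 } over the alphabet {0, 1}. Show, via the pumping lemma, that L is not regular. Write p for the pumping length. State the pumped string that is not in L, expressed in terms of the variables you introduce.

0^{p+p!} 1^{p+p!+2}

Toward a contradiction, assume L is regular with pumping length p.
Choose w = 0^p 1^{p+p!+2}. Since p ≠ (p+p!+2)-2 = p+p!, w ∈ L; and |w| ≥ p.
Write w = xyz as guaranteed by the lemma, with |xy| ≤ p and y is nonempty.
The first p characters of w are 0's, so xy (and hence y) consists only of 0's. Write y = 0^k, 1 ≤ k ≤ p.
Since 1 ≤ k ≤ p, k divides p!; set t = 1 + p!/k. Then xy^t z has p + (p!/k)·k = p + p! copies of 0. Now the 0-count is p+p! and (1-count)-2 = (p+p!+2)-2 = p+p!, so i ≠ j-2 fails. So xy^t z = 0^{p+p!} 1^{p+p!+2} ∉ L.
This contradicts the pumping lemma, so L is not regular.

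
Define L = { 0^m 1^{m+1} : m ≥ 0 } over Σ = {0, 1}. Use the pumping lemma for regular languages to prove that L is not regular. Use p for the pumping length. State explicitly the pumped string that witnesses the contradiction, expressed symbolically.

Toward a contradiction, assume L is regular with pumping length p.
Choose w = 0^p 1^{p+1}, which is in L with |w| = 2p+1 ≥ p.
Write w = xyz as guaranteed by the lemma, with |xy| ≤ p and |y| ≥ 1.
The first p characters of w are 0's, so xy (and hence y) consists only of 0's. Write y = 0^k, 1 ≤ k ≤ p.
Pump with i = 2: xy^2z = 0^{p+k} 1^{p+1}. For this to lie in L we would need p+1 = (p+k)+1, which forces k = 0. But k ≥ 1, so xy^2z ∉ L.
Contradiction. Therefore L is not regular.

0^{p+k} 1^{p+1}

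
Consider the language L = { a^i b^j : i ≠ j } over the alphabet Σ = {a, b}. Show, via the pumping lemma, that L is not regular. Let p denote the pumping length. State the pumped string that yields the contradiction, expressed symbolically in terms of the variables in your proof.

a^{p+p!} b^{p+p!}

Assume L is regular. Let p be the pumping length given by the pumping lemma.
Choose w = a^p b^{p+p!}. Since p ≠ p+p!, w ∈ L; and |w| ≥ p.
Write w = xyz as guaranteed by the lemma, with |xy| ≤ p and |y| > 0.
The first p characters of w are a's, so xy (and hence y) consists only of a's. Write y = a^k, 1 ≤ k ≤ p.
Since 1 ≤ k ≤ p, k divides p!; set t = 1 + p!/k. Then xy^t z has p + (p!/k)·k = p + p! copies of a. Now the a-count equals the b-count, so i ≠ j fails. So xy^t z = a^{p+p!} b^{p+p!} ∉ L.
This contradicts the pumping lemma, so L is not regular.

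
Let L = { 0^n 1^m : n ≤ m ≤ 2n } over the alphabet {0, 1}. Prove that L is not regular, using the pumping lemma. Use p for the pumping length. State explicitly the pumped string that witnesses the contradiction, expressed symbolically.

Assume L is regular. Let p be the pumping length given by the pumping lemma.
Take w = 0^p 1^p ∈ L (since p ≤ p ≤ 2p), with |w| = 2p ≥ p.
By the pumping lemma, w = xyz with |xy| ≤ p and |y| ≥ 1.
The first p characters of w are 0's, so xy (and hence y) consists only of 0's. Write y = 0^k, 1 ≤ k ≤ p.
Pump with i = 2: xy^2z = 0^{p+k} 1^p. Now n = p+k > p = m, so the condition n ≤ m fails. Thus xy^2z ∉ L.
This is a contradiction; hence L is not regular.

0^{p+k} 1^p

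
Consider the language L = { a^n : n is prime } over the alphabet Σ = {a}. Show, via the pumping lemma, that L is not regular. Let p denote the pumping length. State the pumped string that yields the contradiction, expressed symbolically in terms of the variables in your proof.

a^{q(1+k)}

Assume L is regular. Let p be the pumping length given by the pumping lemma.
Let q be a prime with q ≥ p+2 (infinitely many primes exist), and take w = a^q ∈ L with |w| = q ≥ p.
By the pumping lemma, w = xyz with |xy| ≤ p and |y| > 0.
Then y = a^k for some k with 1 ≤ k ≤ p.
Since 1 ≤ k ≤ p, |xz| = q-k. Pump with i = q+1: |xy^{q+1}z| = (q-k)+(q+1)k = q+qk = q(1+k), which is composite (both factors ≥ 2). So xy^{q+1}z = a^{q(1+k)} ∉ L.
This is a contradiction; hence L is not regular.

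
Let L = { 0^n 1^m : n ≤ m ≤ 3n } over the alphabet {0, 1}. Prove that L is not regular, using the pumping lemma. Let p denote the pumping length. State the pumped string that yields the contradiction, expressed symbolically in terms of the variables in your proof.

Assume L is regular; let p be its pumping constant.
Take w = 0^p 1^p ∈ L (since p ≤ p ≤ 3p), with |w| = 2p ≥ p.
Write w = xyz as guaranteed by the lemma, with |xy| ≤ p and |y| > 0.
Since the first p symbols of w are all 0's and |xy| ≤ p, y lies entirely in the leading 0-block: y = 0^k for some k with 1 ≤ k ≤ p.
Pump with i = 2: xy^2z = 0^{p+k} 1^p. Now n = p+k > p = m, so the condition n ≤ m fails. Thus xy^2z ∉ L.
This is a contradiction; hence L is not regular.

0^{p+k} 1^p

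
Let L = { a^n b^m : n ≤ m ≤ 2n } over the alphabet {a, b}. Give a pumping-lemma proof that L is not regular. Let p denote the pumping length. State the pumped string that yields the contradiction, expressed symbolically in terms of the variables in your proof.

a^{p+k} b^p

Toward a contradiction, assume L is regular with pumping length p.
Take w = a^p b^p ∈ L (since p ≤ p ≤ 2p), with |w| = 2p ≥ p.
By the pumping lemma, w = xyz with |xy| ≤ p and |y| ≥ 1.
The first p characters of w are a's, so xy (and hence y) consists only of a's. Write y = a^k, 1 ≤ k ≤ p.
Pump with i = 2: xy^2z = a^{p+k} b^p. Now n = p+k > p = m, so the condition n ≤ m fails. Thus xy^2z ∉ L.
This is a contradiction; hence L is not regular.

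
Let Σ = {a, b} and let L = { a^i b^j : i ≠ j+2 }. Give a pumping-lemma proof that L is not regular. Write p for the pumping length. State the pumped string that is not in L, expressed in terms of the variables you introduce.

Suppose for contradiction that L is regular, and let p be the pumping length.
Choose w = a^p b^{p+p!-2}. Since p ≠ (p+p!-2)+2 = p+p!, w ∈ L; and |w| ≥ p.
By the pumping lemma, w = xyz with |xy| ≤ p and |y| > 0.
The first p characters of w are a's, so xy (and hence y) consists only of a's. Write y = a^k, 1 ≤ k ≤ p.
Since 1 ≤ k ≤ p, k divides p!; set t = 1 + p!/k. Then xy^t z has p + (p!/k)·k = p + p! copies of a. Now the a-count is p+p! and (b-count)+2 = (p+p!-2)+2 = p+p!, so i ≠ j+2 fails. So xy^t z = a^{p+p!} b^{p+p!-2} ∉ L.
Contradiction. Therefore L is not regular.

a^{p+p!} b^{p+p!-2}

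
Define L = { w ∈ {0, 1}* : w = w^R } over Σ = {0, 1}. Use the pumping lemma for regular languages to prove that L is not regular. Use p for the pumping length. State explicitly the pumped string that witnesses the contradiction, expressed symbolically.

Assume L is regular. Let p be the pumping length given by the pumping lemma.
Take w = 0^p 1 0^p, a palindrome of length 2p+1 ≥ p.
By the pumping lemma, w = xyz with |xy| ≤ p and y is nonempty.
Since the first p symbols of w are all 0's and |xy| ≤ p, y lies entirely in the leading 0-block: y = 0^k for some k with 1 ≤ k ≤ p.
Pump with i = 2: xy^2z = 0^{p+k} 1 0^p. Its reverse is 0^p 1 0^{p+k}, which differs from xy^2z since k ≥ 1. So xy^2z is not a palindrome and xy^2z ∉ L.
This contradicts the pumping lemma, so L is not regular.

0^{p+k} 1 0^p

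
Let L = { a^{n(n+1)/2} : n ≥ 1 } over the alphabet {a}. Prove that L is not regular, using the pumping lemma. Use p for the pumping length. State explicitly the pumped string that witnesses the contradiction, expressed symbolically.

a^{p(p+1)/2+k}

Assume L is regular; let p be its pumping constant.
Take w = a^{p(p+1)/2} ∈ L with |w| = p(p+1)/2 ≥ p.
The pumping lemma gives a decomposition w = xyz where |xy| ≤ p and |y| ≥ 1.
Then y = a^k for some k with 1 ≤ k ≤ p.
Pump with i = 2: xy^2z = a^{p(p+1)/2+k}. Since 1 ≤ k ≤ p, p(p+1)/2 < p(p+1)/2+k ≤ p(p+1)/2+p < (p+1)(p+2)/2, so p(p+1)/2+k is strictly between consecutive triangular numbers. So xy^2z ∉ L.
This contradicts the pumping lemma, so L is not regular.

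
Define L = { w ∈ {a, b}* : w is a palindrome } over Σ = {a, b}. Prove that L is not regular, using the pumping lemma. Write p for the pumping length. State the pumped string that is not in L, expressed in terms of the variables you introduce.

a^{p+k} b a^p

Suppose for contradiction that L is regular, and let p be the pumping length.
Take w = a^p b a^p, a palindrome of length 2p+1 ≥ p.
The pumping lemma gives a decomposition w = xyz where |xy| ≤ p and |y| ≥ 1.
Since the first p symbols of w are all a's and |xy| ≤ p, y lies entirely in the leading a-block: y = a^k for some k with 1 ≤ k ≤ p.
Pump with i = 2: xy^2z = a^{p+k} b a^p. Its reverse is a^p b a^{p+k}, which differs from xy^2z since k ≥ 1. So xy^2z is not a palindrome and xy^2z ∉ L.
This is a contradiction; hence L is not regular.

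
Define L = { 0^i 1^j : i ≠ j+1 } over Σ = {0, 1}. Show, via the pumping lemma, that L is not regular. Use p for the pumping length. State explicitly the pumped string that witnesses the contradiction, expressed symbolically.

Assume L is regular; let p be its pumping constant.
Choose w = 0^p 1^{p+p!-1}. Since p ≠ (p+p!-1)+1 = p+p!, w ∈ L; and |w| ≥ p.
The pumping lemma gives a decomposition w = xyz where |xy| ≤ p and |y| > 0.
Since the first p symbols of w are all 0's and |xy| ≤ p, y lies entirely in the leading 0-block: y = 0^k for some k with 1 ≤ k ≤ p.
Since 1 ≤ k ≤ p, k divides p!; set t = 1 + p!/k. Then xy^t z has p + (p!/k)·k = p + p! copies of 0. Now the 0-count is p+p! and (1-count)+1 = (p+p!-1)+1 = p+p!, so i ≠ j+1 fails. So xy^t z = 0^{p+p!} 1^{p+p!-1} ∉ L.
Contradiction. Therefore L is not regular.

0^{p+p!} 1^{p+p!-1}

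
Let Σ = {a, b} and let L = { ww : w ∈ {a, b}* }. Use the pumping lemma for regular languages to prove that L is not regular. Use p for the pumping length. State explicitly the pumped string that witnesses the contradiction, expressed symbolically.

Toward a contradiction, assume L is regular with pumping length p.
Take w = a^p b^p a^p b^p = uu where u = a^pb^p; then w ∈ L and |w| = 4p ≥ p.
The pumping lemma gives a decomposition w = xyz where |xy| ≤ p and y is nonempty.
Because |xy| ≤ p and w begins with p copies of a, we have y = a^k with 1 ≤ k ≤ p.
Pump with i = 2: xy^2z = a^{p+k} b^p a^p b^p, of length 4p+k. Suppose this equals vv. The string starts with a and ends with b, so v does too; thus the boundary between the two copies of v is a b→a transition. There is exactly one such transition, at position 2p+k, so |v| = 2p+k and |vv| = 4p+2k ≠ 4p+k since k ≥ 1. So xy^2z ∉ L.
This is a contradiction; hence L is not regular.

a^{p+k} b^p a^p b^p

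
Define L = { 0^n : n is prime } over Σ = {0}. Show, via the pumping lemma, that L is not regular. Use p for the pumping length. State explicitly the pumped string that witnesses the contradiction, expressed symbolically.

0^{q(1+k)}

Assume L is regular; let p be its pumping constant.
Let q be a prime with q ≥ p+2 (infinitely many primes exist), and take w = 0^q ∈ L with |w| = q ≥ p.
Write w = xyz as guaranteed by the lemma, with |xy| ≤ p and |y| > 0.
Then y = 0^k for some k with 1 ≤ k ≤ p.
Since 1 ≤ k ≤ p, |xz| = q-k. Pump with i = q+1: |xy^{q+1}z| = (q-k)+(q+1)k = q+qk = q(1+k), which is composite (both factors ≥ 2). So xy^{q+1}z = 0^{q(1+k)} ∉ L.
This contradicts the pumping lemma, so L is not regular.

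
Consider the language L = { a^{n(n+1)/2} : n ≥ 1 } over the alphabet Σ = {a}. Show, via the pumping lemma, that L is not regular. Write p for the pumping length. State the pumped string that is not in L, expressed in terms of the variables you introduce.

Assume L is regular. Let p be the pumping length given by the pumping lemma.
Take w = a^{p(p+1)/2} ∈ L with |w| = p(p+1)/2 ≥ p.
By the pumping lemma, w = xyz with |xy| ≤ p and y is nonempty.
Then y = a^k for some k with 1 ≤ k ≤ p.
Pump with i = 2: xy^2z = a^{p(p+1)/2+k}. Since 1 ≤ k ≤ p, p(p+1)/2 < p(p+1)/2+k ≤ p(p+1)/2+p < (p+1)(p+2)/2, so p(p+1)/2+k is strictly between consecutive triangular numbers. So xy^2z ∉ L.
Contradiction. Therefore L is not regular.

a^{p(p+1)/2+k}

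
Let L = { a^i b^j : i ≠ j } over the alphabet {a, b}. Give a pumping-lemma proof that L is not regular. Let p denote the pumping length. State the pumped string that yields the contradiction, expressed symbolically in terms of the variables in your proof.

Suppose for contradiction that L is regular, and let p be the pumping length.
Choose w = a^p b^{p+p!}. Since p ≠ p+p!, w ∈ L; and |w| ≥ p.
Write w = xyz as guaranteed by the lemma, with |xy| ≤ p and |y| > 0.
The first p characters of w are a's, so xy (and hence y) consists only of a's. Write y = a^k, 1 ≤ k ≤ p.
Since 1 ≤ k ≤ p, k divides p!; set t = 1 + p!/k. Then xy^t z has p + (p!/k)·k = p + p! copies of a. Now the a-count equals the b-count, so i ≠ j fails. So xy^t z = a^{p+p!} b^{p+p!} ∉ L.
This is a contradiction; hence L is not regular.

a^{p+p!} b^{p+p!}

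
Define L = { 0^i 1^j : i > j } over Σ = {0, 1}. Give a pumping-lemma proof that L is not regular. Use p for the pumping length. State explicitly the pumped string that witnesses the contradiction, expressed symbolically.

0^{p+1-k} 1^p

Suppose for contradiction that L is regular, and let p be the pumping length.
Choose w = 0^{p+1} 1^p ∈ L, with |w| = 2p+1 ≥ p.
By the pumping lemma, w = xyz with |xy| ≤ p and |y| > 0.
The first p characters of w are 0's, so xy (and hence y) consists only of 0's. Write y = 0^k, 1 ≤ k ≤ p.
Consider xy^0z = xz = 0^{p+1-k} 1^p. Since k ≥ 1, the 0-count p+1-k is at most p, so i > j fails; thus xz ∉ L.
Contradiction. Therefore L is not regular.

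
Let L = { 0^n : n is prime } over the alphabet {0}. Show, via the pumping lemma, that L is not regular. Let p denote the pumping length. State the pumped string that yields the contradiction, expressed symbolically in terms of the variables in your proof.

Suppose for contradiction that L is regular, and let p be the pumping length.
Let q be a prime with q ≥ p+2 (infinitely many primes exist), and take w = 0^q ∈ L with |w| = q ≥ p.
By the pumping lemma, w = xyz with |xy| ≤ p and y is nonempty.
Then y = 0^k for some k with 1 ≤ k ≤ p.
Since 1 ≤ k ≤ p, |xz| = q-k. Pump with i = q+1: |xy^{q+1}z| = (q-k)+(q+1)k = q+qk = q(1+k), which is composite (both factors ≥ 2). So xy^{q+1}z = 0^{q(1+k)} ∉ L.
Contradiction. Therefore L is not regular.

0^{q(1+k)}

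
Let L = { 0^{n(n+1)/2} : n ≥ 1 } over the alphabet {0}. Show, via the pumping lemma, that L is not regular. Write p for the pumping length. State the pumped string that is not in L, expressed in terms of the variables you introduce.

Toward a contradiction, assume L is regular with pumping length p.
Take w = 0^{p(p+1)/2} ∈ L with |w| = p(p+1)/2 ≥ p.
Write w = xyz as guaranteed by the lemma, with |xy| ≤ p and y is nonempty.
Then y = 0^k for some k with 1 ≤ k ≤ p.
Pump with i = 2: xy^2z = 0^{p(p+1)/2+k}. Since 1 ≤ k ≤ p, p(p+1)/2 < p(p+1)/2+k ≤ p(p+1)/2+p < (p+1)(p+2)/2, so p(p+1)/2+k is strictly between consecutive triangular numbers. So xy^2z ∉ L.
Contradiction. Therefore L is not regular.

0^{p(p+1)/2+k}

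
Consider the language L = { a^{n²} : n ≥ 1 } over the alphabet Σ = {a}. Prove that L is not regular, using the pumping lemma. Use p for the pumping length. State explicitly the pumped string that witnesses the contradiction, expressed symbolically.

a^{p²+k}

Toward a contradiction, assume L is regular with pumping length p.
Take w = a^{p²} ∈ L with |w| = p² ≥ p.
By the pumping lemma, w = xyz with |xy| ≤ p and |y| ≥ 1.
Then y = a^k for some k with 1 ≤ k ≤ p.
Pump with i = 2: xy^2z = a^{p²+k}. Since 1 ≤ k ≤ p, p² < p²+k ≤ p²+p < (p+1)², so p²+k lies strictly between consecutive squares and is not a perfect square. So xy^2z ∉ L.
Contradiction. Therefore L is not regular.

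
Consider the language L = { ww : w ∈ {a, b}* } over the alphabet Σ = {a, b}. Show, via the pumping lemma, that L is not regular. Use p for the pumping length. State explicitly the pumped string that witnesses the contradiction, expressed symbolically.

a^{p+k} b^p a^p b^p

Assume L is regular. Let p be the pumping length given by the pumping lemma.
Take w = a^p b^p a^p b^p = uu where u = a^pb^p; then w ∈ L and |w| = 4p ≥ p.
Write w = xyz as guaranteed by the lemma, with |xy| ≤ p and y is nonempty.
Because |xy| ≤ p and w begins with p copies of a, we have y = a^k with 1 ≤ k ≤ p.
Pump with i = 2: xy^2z = a^{p+k} b^p a^p b^p, of length 4p+k. Suppose this equals vv. The string starts with a and ends with b, so v does too; thus the boundary between the two copies of v is a b→a transition. There is exactly one such transition, at position 2p+k, so |v| = 2p+k and |vv| = 4p+2k ≠ 4p+k since k ≥ 1. So xy^2z ∉ L.
This is a contradiction; hence L is not regular.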